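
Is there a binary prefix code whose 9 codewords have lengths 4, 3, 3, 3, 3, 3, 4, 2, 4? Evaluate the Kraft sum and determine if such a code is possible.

With common denominator 2^4 = 16: Σ 2^(−ℓᵢ) = 1/16 + 2/16 + 2/16 + 2/16 + 2/16 + 2/16 + 1/16 + 4/16 + 1/16 = 17/16 = 1.0625.
Kraft's inequality requires Σ ≤ 1; here Σ = 1.0625 > 1, so no such prefix code exists.

1.0625; no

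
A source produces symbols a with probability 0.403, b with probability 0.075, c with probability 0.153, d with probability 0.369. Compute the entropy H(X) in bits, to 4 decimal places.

1.7538 bits

H = −Σ pᵢ log₂ pᵢ.
−0.403·log₂(0.403) = 0.5284
−0.075·log₂(0.075) = 0.2803
−0.153·log₂(0.153) = 0.4144
−0.369·log₂(0.369) = 0.5307
Sum ≈ 1.7538 → 1.7538 bits.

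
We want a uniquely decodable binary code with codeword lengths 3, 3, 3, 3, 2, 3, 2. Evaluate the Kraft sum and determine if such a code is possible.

With common denominator 2^3 = 8: Σ 2^(−ℓᵢ) = 1/8 + 1/8 + 1/8 + 1/8 + 2/8 + 1/8 + 2/8 = 9/8 = 1.125.
Kraft's inequality requires Σ ≤ 1; here Σ = 1.125 > 1, so no such prefix code exists.

1.125; no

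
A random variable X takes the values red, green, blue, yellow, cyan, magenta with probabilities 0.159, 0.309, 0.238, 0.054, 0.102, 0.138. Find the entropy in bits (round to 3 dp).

H = −Σ pᵢ log₂ pᵢ.
−0.159·log₂(0.159) = 0.4218
−0.309·log₂(0.309) = 0.5235
−0.238·log₂(0.238) = 0.4929
−0.054·log₂(0.054) = 0.2274
−0.102·log₂(0.102) = 0.3359
−0.138·log₂(0.138) = 0.3943
Sum ≈ 2.3959 → 2.396 bits.

2.396 bits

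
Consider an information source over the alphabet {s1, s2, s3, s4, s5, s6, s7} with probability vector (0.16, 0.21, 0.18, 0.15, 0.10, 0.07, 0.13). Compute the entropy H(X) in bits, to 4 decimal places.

2.7351 bits

H = −Σ pᵢ log₂ pᵢ.
−0.16·log₂(0.16) = 0.4230
−0.21·log₂(0.21) = 0.4728
−0.18·log₂(0.18) = 0.4453
−0.15·log₂(0.15) = 0.4105
−0.10·log₂(0.10) = 0.3322
−0.07·log₂(0.07) = 0.2686
−0.13·log₂(0.13) = 0.3826
Sum ≈ 2.7351 → 2.7351 bits.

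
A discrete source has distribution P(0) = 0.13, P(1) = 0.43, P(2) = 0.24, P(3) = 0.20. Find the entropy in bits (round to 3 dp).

1.865 bits

H = −Σ pᵢ log₂ pᵢ.
−0.13·log₂(0.13) = 0.3826
−0.43·log₂(0.43) = 0.5236
−0.24·log₂(0.24) = 0.4941
−0.20·log₂(0.20) = 0.4644
Sum ≈ 1.8647 → 1.865 bits.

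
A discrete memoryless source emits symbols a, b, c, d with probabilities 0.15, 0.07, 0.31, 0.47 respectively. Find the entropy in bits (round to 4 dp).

1.7149 bits

H = −Σ pᵢ log₂ pᵢ.
−0.15·log₂(0.15) = 0.4105
−0.07·log₂(0.07) = 0.2686
−0.31·log₂(0.31) = 0.5238
−0.47·log₂(0.47) = 0.5120
Sum ≈ 1.7149 → 1.7149 bits.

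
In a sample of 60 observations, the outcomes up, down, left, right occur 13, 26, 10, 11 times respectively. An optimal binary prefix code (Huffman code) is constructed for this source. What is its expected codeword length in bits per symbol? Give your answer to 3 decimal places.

Probabilities are the counts divided by 60.
Repeatedly combine the two least-probable nodes; the expected code length is the sum of the merged weights.
merge 1/6 + 11/60 → 7/20
merge 13/60 + 7/20 → 17/30
merge 13/30 + 17/30 → 1
L = 7/20 + 17/30 + 1 = 23/12 ≈ 1.917 bits/symbol.

1.917 bits/symbol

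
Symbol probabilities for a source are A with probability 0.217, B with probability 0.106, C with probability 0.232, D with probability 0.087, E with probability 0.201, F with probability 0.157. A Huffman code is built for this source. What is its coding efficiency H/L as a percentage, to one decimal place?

98.4%

Entropy H = −Σ p log₂ p ≈ 2.5017 bits.
Huffman merges: 87/1000+53/500→193/1000; 157/1000+193/1000→7/20; 201/1000+217/1000→209/500; 29/125+7/20→291/500; 209/500+291/500→1. L = 2543/1000 ≈ 2.5430.
Efficiency = H/L = 2.5017/2.5430 = 98.4%.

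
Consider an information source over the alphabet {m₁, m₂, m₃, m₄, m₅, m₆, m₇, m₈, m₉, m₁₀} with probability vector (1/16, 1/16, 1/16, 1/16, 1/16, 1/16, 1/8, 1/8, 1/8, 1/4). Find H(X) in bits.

Each probability is a power of 1/2, so log₂(1/p) is an integer.
H = Σ p·log₂(1/p) = 1/16·4 + 1/16·4 + 1/16·4 + 1/16·4 + 1/16·4 + 1/16·4 + 1/8·3 + 1/8·3 + 1/8·3 + 1/4·2 = 3.125 bits.

3.125 bits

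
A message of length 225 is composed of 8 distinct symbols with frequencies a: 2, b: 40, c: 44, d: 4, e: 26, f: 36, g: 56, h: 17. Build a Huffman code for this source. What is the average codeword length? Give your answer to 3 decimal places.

Probabilities are the counts divided by 225.
Repeatedly combine the two least-probable nodes; the expected code length is the sum of the merged weights.
merge 2/225 + 4/225 → 2/75
merge 2/75 + 17/225 → 23/225
merge 23/225 + 26/225 → 49/225
merge 4/25 + 8/45 → 76/225
merge 44/225 + 49/225 → 31/75
merge 56/225 + 76/225 → 44/75
merge 31/75 + 44/75 → 1
L = 2/75 + 23/225 + 49/225 + 76/225 + 31/75 + 44/75 + 1 = 604/225 ≈ 2.684 bits/symbol.

2.684 bits/symbol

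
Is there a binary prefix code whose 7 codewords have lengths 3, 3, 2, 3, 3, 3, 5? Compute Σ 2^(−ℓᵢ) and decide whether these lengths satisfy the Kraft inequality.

0.90625; yes

With common denominator 2^5 = 32: Σ 2^(−ℓᵢ) = 4/32 + 4/32 + 8/32 + 4/32 + 4/32 + 4/32 + 1/32 = 29/32 = 0.90625.
Kraft's inequality requires Σ ≤ 1; here Σ = 0.90625 ≤ 1, so such a prefix code exists.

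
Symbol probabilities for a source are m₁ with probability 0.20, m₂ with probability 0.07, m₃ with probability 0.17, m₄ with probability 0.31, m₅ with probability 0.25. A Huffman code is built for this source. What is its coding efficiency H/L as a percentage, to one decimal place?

97.8%

Entropy H = −Σ p log₂ p ≈ 2.1913 bits.
Huffman merges: 7/100+17/100→6/25; 1/5+6/25→11/25; 1/4+31/100→14/25; 11/25+14/25→1. L = 56/25 ≈ 2.2400.
Efficiency = H/L = 2.1913/2.2400 = 97.8%.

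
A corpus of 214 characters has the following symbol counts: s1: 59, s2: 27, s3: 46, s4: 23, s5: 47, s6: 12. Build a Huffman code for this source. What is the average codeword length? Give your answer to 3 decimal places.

2.453 bits/symbol

Probabilities are the counts divided by 214.
Repeatedly combine the two least-probable nodes; the expected code length is the sum of the merged weights.
merge 6/107 + 23/214 → 35/214
merge 27/214 + 35/214 → 31/107
merge 23/107 + 47/214 → 93/214
merge 59/214 + 31/107 → 121/214
merge 93/214 + 121/214 → 1
L = 35/214 + 31/107 + 93/214 + 121/214 + 1 = 525/214 ≈ 2.453 bits/symbol.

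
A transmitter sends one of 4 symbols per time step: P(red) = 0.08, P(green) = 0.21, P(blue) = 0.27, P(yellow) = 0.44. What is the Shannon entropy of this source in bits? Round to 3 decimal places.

1.795 bits

H = −Σ pᵢ log₂ pᵢ.
−0.08·log₂(0.08) = 0.2915
−0.21·log₂(0.21) = 0.4728
−0.27·log₂(0.27) = 0.5100
−0.44·log₂(0.44) = 0.5211
Sum ≈ 1.7955 → 1.795 bits.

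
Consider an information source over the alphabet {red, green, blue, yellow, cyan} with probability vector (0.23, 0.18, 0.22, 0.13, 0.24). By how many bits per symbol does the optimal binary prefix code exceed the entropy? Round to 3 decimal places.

Entropy H = −Σ p log₂ p ≈ 2.2903 bits.
Huffman merges: 13/100+9/50→31/100; 11/50+23/100→9/20; 6/25+31/100→11/20; 9/20+11/20→1. L = 231/100 ≈ 2.3100.
L − H = 2.3100 − 2.2903 = 0.020 bits.

0.020 bits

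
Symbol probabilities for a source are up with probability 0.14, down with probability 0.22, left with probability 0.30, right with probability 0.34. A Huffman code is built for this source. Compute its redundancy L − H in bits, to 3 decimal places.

Entropy H = −Σ p log₂ p ≈ 1.9279 bits.
Huffman merges: 7/50+11/50→9/25; 3/10+17/50→16/25; 9/25+16/25→1. L = 2 ≈ 2.0000.
L − H = 2.0000 − 1.9279 = 0.072 bits.

0.072 bits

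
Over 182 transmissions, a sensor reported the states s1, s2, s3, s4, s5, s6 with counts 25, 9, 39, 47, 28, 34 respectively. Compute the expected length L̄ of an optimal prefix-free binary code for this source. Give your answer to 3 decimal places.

2.527 bits/symbol

Probabilities are the counts divided by 182.
Repeatedly combine the two least-probable nodes; the expected code length is the sum of the merged weights.
merge 9/182 + 25/182 → 17/91
merge 2/13 + 17/91 → 31/91
merge 17/91 + 3/14 → 73/182
merge 47/182 + 31/91 → 109/182
merge 73/182 + 109/182 → 1
L = 17/91 + 31/91 + 73/182 + 109/182 + 1 = 230/91 ≈ 2.527 bits/symbol.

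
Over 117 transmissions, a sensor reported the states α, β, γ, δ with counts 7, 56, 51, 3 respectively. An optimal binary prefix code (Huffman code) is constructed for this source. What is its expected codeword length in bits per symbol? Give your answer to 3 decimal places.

1.607 bits/symbol

Probabilities are the counts divided by 117.
Repeatedly combine the two least-probable nodes; the expected code length is the sum of the merged weights.
merge 1/39 + 7/117 → 10/117
merge 10/117 + 17/39 → 61/117
merge 56/117 + 61/117 → 1
L = 10/117 + 61/117 + 1 = 188/117 ≈ 1.607 bits/symbol.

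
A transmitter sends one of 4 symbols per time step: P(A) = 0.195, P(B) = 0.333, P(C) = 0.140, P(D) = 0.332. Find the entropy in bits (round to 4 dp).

H = −Σ pᵢ log₂ pᵢ.
−0.195·log₂(0.195) = 0.4599
−0.333·log₂(0.333) = 0.5283
−0.140·log₂(0.140) = 0.3971
−0.332·log₂(0.332) = 0.5281
Sum ≈ 1.9134 → 1.9134 bits.

1.9134 bits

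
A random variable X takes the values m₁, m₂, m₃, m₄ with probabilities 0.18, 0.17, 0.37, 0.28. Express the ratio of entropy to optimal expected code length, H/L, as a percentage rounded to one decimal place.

97.2%

Entropy H = −Σ p log₂ p ≈ 1.9248 bits.
Huffman merges: 17/100+9/50→7/20; 7/25+7/20→63/100; 37/100+63/100→1. L = 99/50 ≈ 1.9800.
Efficiency = H/L = 1.9248/1.9800 = 97.2%.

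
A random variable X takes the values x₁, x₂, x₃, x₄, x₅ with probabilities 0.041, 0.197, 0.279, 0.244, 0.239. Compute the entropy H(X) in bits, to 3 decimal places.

2.155 bits

H = −Σ pᵢ log₂ pᵢ.
−0.041·log₂(0.041) = 0.1889
−0.197·log₂(0.197) = 0.4617
−0.279·log₂(0.279) = 0.5138
−0.244·log₂(0.244) = 0.4966
−0.239·log₂(0.239) = 0.4935
Sum ≈ 2.1545 → 2.155 bits.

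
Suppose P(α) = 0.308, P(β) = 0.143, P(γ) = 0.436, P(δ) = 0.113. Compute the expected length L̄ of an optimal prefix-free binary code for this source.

Repeatedly combine the two least-probable nodes; the expected code length is the sum of the merged weights.
merge 113/1000 + 143/1000 → 32/125
merge 32/125 + 77/250 → 141/250
merge 109/250 + 141/250 → 1
L = 32/125 + 141/250 + 1 = 91/50 = 1.82 bits/symbol.

1.82 bits/symbol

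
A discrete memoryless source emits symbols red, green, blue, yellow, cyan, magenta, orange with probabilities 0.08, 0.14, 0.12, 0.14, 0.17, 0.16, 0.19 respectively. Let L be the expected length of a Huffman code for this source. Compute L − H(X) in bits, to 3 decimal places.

0.044 bits

Entropy H = −Σ p log₂ p ≈ 2.7656 bits.
Huffman merges: 2/25+3/25→1/5; 7/50+7/50→7/25; 4/25+17/100→33/100; 19/100+1/5→39/100; 7/25+33/100→61/100; 39/100+61/100→1. L = 281/100 ≈ 2.8100.
L − H = 2.8100 − 2.7656 = 0.044 bits.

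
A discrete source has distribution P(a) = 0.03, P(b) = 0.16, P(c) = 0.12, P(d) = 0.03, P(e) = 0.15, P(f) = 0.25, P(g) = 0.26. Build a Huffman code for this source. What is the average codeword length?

Repeatedly combine the two least-probable nodes; the expected code length is the sum of the merged weights.
merge 3/100 + 3/100 → 3/50
merge 3/50 + 3/25 → 9/50
merge 3/20 + 4/25 → 31/100
merge 9/50 + 1/4 → 43/100
merge 13/50 + 31/100 → 57/100
merge 43/100 + 57/100 → 1
L = 3/50 + 9/50 + 31/100 + 43/100 + 57/100 + 1 = 51/20 = 2.55 bits/symbol.

2.55 bits/symbol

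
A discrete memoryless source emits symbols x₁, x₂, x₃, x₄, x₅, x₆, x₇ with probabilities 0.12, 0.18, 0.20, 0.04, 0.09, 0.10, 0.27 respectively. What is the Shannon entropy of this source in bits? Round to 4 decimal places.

2.6174 bits

H = −Σ pᵢ log₂ pᵢ.
−0.12·log₂(0.12) = 0.3671
−0.18·log₂(0.18) = 0.4453
−0.20·log₂(0.20) = 0.4644
−0.04·log₂(0.04) = 0.1858
−0.09·log₂(0.09) = 0.3127
−0.10·log₂(0.10) = 0.3322
−0.27·log₂(0.27) = 0.5100
Sum ≈ 2.6174 → 2.6174 bits.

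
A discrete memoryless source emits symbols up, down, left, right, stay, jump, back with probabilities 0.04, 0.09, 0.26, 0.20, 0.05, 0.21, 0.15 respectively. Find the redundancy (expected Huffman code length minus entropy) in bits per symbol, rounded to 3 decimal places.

0.032 bits

Entropy H = −Σ p log₂ p ≈ 2.5675 bits.
Huffman merges: 1/25+1/20→9/100; 9/100+9/100→9/50; 3/20+9/50→33/100; 1/5+21/100→41/100; 13/50+33/100→59/100; 41/100+59/100→1. L = 13/5 ≈ 2.6000.
L − H = 2.6000 − 2.5675 = 0.032 bits.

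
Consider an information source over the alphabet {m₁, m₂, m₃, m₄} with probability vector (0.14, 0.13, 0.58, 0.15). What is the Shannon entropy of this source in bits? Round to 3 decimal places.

1.646 bits

H = −Σ pᵢ log₂ pᵢ.
−0.14·log₂(0.14) = 0.3971
−0.13·log₂(0.13) = 0.3826
−0.58·log₂(0.58) = 0.4558
−0.15·log₂(0.15) = 0.4105
Sum ≈ 1.6461 → 1.646 bits.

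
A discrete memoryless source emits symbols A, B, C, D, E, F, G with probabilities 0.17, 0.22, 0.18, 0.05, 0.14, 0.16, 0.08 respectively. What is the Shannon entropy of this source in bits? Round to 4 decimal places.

2.6882 bits

H = −Σ pᵢ log₂ pᵢ.
−0.17·log₂(0.17) = 0.4346
−0.22·log₂(0.22) = 0.4806
−0.18·log₂(0.18) = 0.4453
−0.05·log₂(0.05) = 0.2161
−0.14·log₂(0.14) = 0.3971
−0.16·log₂(0.16) = 0.4230
−0.08·log₂(0.08) = 0.2915
Sum ≈ 2.6882 → 2.6882 bits.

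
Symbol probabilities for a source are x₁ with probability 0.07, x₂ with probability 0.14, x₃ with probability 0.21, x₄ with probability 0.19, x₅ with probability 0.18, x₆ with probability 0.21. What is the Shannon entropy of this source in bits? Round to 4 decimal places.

H = −Σ pᵢ log₂ pᵢ.
−0.07·log₂(0.07) = 0.2686
−0.14·log₂(0.14) = 0.3971
−0.21·log₂(0.21) = 0.4728
−0.19·log₂(0.19) = 0.4552
−0.18·log₂(0.18) = 0.4453
−0.21·log₂(0.21) = 0.4728
Sum ≈ 2.5118 → 2.5118 bits.

2.5118 bits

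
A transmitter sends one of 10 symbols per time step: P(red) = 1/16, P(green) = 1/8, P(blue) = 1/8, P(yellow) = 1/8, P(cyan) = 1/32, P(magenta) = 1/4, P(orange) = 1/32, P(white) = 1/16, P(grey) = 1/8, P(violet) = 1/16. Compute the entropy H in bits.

Each probability is a power of 1/2, so log₂(1/p) is an integer.
H = Σ p·log₂(1/p) = 1/16·4 + 1/8·3 + 1/8·3 + 1/8·3 + 1/32·5 + 1/4·2 + 1/32·5 + 1/16·4 + 1/8·3 + 1/16·4 = 3.0625 bits.

3.0625 bits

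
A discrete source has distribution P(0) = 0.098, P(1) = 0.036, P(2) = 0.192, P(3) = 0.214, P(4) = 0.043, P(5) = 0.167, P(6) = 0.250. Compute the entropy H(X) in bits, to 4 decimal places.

H = −Σ pᵢ log₂ pᵢ.
−0.098·log₂(0.098) = 0.3284
−0.036·log₂(0.036) = 0.1727
−0.192·log₂(0.192) = 0.4571
−0.214·log₂(0.214) = 0.4760
−0.043·log₂(0.043) = 0.1952
−0.167·log₂(0.167) = 0.4312
−0.250·log₂(0.250) = 0.5000
Sum ≈ 2.5606 → 2.5606 bits.

2.5606 bits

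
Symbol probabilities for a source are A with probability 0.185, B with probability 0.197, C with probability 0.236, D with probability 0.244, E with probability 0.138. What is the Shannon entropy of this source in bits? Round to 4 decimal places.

H = −Σ pᵢ log₂ pᵢ.
−0.185·log₂(0.185) = 0.4504
−0.197·log₂(0.197) = 0.4617
−0.236·log₂(0.236) = 0.4916
−0.244·log₂(0.244) = 0.4966
−0.138·log₂(0.138) = 0.3943
Sum ≈ 2.2946 → 2.2946 bits.

2.2946 bits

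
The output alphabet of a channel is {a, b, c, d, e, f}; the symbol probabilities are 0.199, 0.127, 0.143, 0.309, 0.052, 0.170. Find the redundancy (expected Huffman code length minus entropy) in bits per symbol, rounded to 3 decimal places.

0.069 bits

Entropy H = −Σ p log₂ p ≈ 2.4228 bits.
Huffman merges: 13/250+127/1000→179/1000; 143/1000+17/100→313/1000; 179/1000+199/1000→189/500; 309/1000+313/1000→311/500; 189/500+311/500→1. L = 623/250 ≈ 2.4920.
L − H = 2.4920 − 2.4228 = 0.069 bits.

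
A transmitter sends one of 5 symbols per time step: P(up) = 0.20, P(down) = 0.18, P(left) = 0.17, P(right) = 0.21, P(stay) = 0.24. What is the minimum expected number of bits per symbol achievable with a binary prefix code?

2.35 bits/symbol

Repeatedly combine the two least-probable nodes; the expected code length is the sum of the merged weights.
merge 17/100 + 9/50 → 7/20
merge 1/5 + 21/100 → 41/100
merge 6/25 + 7/20 → 59/100
merge 41/100 + 59/100 → 1
L = 7/20 + 41/100 + 59/100 + 1 = 47/20 = 2.35 bits/symbol.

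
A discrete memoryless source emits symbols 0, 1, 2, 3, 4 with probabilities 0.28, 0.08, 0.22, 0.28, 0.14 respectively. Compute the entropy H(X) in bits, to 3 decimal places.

H = −Σ pᵢ log₂ pᵢ.
−0.28·log₂(0.28) = 0.5142
−0.08·log₂(0.08) = 0.2915
−0.22·log₂(0.22) = 0.4806
−0.28·log₂(0.28) = 0.5142
−0.14·log₂(0.14) = 0.3971
Sum ≈ 2.1976 → 2.198 bits.

2.198 bits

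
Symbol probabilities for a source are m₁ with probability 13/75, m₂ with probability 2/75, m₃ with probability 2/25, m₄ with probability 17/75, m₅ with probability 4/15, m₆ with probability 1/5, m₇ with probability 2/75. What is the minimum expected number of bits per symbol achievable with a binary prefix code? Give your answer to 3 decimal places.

2.493 bits/symbol

Repeatedly combine the two least-probable nodes; the expected code length is the sum of the merged weights.
merge 2/75 + 2/75 → 4/75
merge 4/75 + 2/25 → 2/15
merge 2/15 + 13/75 → 23/75
merge 1/5 + 17/75 → 32/75
merge 4/15 + 23/75 → 43/75
merge 32/75 + 43/75 → 1
L = 4/75 + 2/15 + 23/75 + 32/75 + 43/75 + 1 = 187/75 ≈ 2.493 bits/symbol.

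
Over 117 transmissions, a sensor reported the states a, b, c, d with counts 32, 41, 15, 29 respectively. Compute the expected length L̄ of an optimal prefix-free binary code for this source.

Probabilities are the counts divided by 117.
Repeatedly combine the two least-probable nodes; the expected code length is the sum of the merged weights.
merge 5/39 + 29/117 → 44/117
merge 32/117 + 41/117 → 73/117
merge 44/117 + 73/117 → 1
L = 44/117 + 73/117 + 1 = 2 bits/symbol.

2 bits/symbol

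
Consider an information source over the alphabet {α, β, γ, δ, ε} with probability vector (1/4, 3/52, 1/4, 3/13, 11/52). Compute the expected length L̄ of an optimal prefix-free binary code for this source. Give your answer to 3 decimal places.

Repeatedly combine the two least-probable nodes; the expected code length is the sum of the merged weights.
merge 3/52 + 11/52 → 7/26
merge 3/13 + 1/4 → 25/52
merge 1/4 + 7/26 → 27/52
merge 25/52 + 27/52 → 1
L = 7/26 + 25/52 + 27/52 + 1 = 59/26 ≈ 2.269 bits/symbol.

2.269 bits/symbol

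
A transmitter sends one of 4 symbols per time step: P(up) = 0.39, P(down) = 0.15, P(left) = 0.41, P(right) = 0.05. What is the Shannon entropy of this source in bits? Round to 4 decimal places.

1.6838 bits

H = −Σ pᵢ log₂ pᵢ.
−0.39·log₂(0.39) = 0.5298
−0.15·log₂(0.15) = 0.4105
−0.41·log₂(0.41) = 0.5274
−0.05·log₂(0.05) = 0.2161
Sum ≈ 1.6838 → 1.6838 bits.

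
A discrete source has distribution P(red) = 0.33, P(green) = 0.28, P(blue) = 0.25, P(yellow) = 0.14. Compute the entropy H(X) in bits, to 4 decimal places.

1.9392 bits

H = −Σ pᵢ log₂ pᵢ.
−0.33·log₂(0.33) = 0.5278
−0.28·log₂(0.28) = 0.5142
−0.25·log₂(0.25) = 0.5000
−0.14·log₂(0.14) = 0.3971
Sum ≈ 1.9392 → 1.9392 bits.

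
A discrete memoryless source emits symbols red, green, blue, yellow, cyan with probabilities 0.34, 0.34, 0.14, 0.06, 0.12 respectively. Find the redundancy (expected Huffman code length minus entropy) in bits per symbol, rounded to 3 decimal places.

0.094 bits

Entropy H = −Σ p log₂ p ≈ 2.0661 bits.
Huffman merges: 3/50+3/25→9/50; 7/50+9/50→8/25; 8/25+17/50→33/50; 17/50+33/50→1. L = 54/25 ≈ 2.1600.
L − H = 2.1600 − 2.0661 = 0.094 bits.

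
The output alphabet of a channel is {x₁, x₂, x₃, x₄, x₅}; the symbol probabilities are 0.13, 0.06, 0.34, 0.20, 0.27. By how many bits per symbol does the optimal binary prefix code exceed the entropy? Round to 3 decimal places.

0.060 bits

Entropy H = −Σ p log₂ p ≈ 2.1298 bits.
Huffman merges: 3/50+13/100→19/100; 19/100+1/5→39/100; 27/100+17/50→61/100; 39/100+61/100→1. L = 219/100 ≈ 2.1900.
L − H = 2.1900 − 2.1298 = 0.060 bits.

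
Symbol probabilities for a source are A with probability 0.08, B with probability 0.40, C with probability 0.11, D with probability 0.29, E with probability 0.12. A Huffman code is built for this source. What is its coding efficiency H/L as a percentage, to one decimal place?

97.9%

Entropy H = −Σ p log₂ p ≈ 2.0555 bits.
Huffman merges: 2/25+11/100→19/100; 3/25+19/100→31/100; 29/100+31/100→3/5; 2/5+3/5→1. L = 21/10 ≈ 2.1000.
Efficiency = H/L = 2.0555/2.1000 = 97.9%.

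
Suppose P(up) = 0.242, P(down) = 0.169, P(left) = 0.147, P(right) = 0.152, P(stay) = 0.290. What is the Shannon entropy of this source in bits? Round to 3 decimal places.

2.266 bits

H = −Σ pᵢ log₂ pᵢ.
−0.242·log₂(0.242) = 0.4954
−0.169·log₂(0.169) = 0.4335
−0.147·log₂(0.147) = 0.4066
−0.152·log₂(0.152) = 0.4131
−0.290·log₂(0.290) = 0.5179
Sum ≈ 2.2665 → 2.266 bits.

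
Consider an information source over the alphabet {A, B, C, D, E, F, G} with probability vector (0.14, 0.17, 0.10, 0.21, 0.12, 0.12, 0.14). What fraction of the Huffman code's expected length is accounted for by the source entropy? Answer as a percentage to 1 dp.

99.2%

Entropy H = −Σ p log₂ p ≈ 2.7680 bits.
Huffman merges: 1/10+3/25→11/50; 3/25+7/50→13/50; 7/50+17/100→31/100; 21/100+11/50→43/100; 13/50+31/100→57/100; 43/100+57/100→1. L = 279/100 ≈ 2.7900.
Efficiency = H/L = 2.7680/2.7900 = 99.2%.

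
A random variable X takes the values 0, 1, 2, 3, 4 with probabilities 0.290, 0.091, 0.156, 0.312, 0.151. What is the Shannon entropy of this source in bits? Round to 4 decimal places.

2.1868 bits

H = −Σ pᵢ log₂ pᵢ.
−0.290·log₂(0.290) = 0.5179
−0.091·log₂(0.091) = 0.3147
−0.156·log₂(0.156) = 0.4181
−0.312·log₂(0.312) = 0.5243
−0.151·log₂(0.151) = 0.4118
Sum ≈ 2.1868 → 2.1868 bits.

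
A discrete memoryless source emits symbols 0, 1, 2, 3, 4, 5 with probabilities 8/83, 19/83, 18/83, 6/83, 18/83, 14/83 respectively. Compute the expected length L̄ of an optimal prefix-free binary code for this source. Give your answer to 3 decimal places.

2.506 bits/symbol

Repeatedly combine the two least-probable nodes; the expected code length is the sum of the merged weights.
merge 6/83 + 8/83 → 14/83
merge 14/83 + 14/83 → 28/83
merge 18/83 + 18/83 → 36/83
merge 19/83 + 28/83 → 47/83
merge 36/83 + 47/83 → 1
L = 14/83 + 28/83 + 36/83 + 47/83 + 1 = 208/83 ≈ 2.506 bits/symbol.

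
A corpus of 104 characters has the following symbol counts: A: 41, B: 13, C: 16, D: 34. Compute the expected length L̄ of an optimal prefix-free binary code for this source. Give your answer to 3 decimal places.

1.885 bits/symbol

Probabilities are the counts divided by 104.
Repeatedly combine the two least-probable nodes; the expected code length is the sum of the merged weights.
merge 1/8 + 2/13 → 29/104
merge 29/104 + 17/52 → 63/104
merge 41/104 + 63/104 → 1
L = 29/104 + 63/104 + 1 = 49/26 ≈ 1.885 bits/symbol.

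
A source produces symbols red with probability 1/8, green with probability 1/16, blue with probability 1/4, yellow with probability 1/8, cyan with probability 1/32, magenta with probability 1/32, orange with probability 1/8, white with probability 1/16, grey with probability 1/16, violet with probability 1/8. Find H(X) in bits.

3.0625 bits

Each probability is a power of 1/2, so log₂(1/p) is an integer.
H = Σ p·log₂(1/p) = 1/8·3 + 1/16·4 + 1/4·2 + 1/8·3 + 1/32·5 + 1/32·5 + 1/8·3 + 1/16·4 + 1/16·4 + 1/8·3 = 3.0625 bits.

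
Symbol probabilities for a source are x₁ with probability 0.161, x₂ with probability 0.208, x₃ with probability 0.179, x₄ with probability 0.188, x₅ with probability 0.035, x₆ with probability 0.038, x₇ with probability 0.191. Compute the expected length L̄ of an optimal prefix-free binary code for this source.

Repeatedly combine the two least-probable nodes; the expected code length is the sum of the merged weights.
merge 7/200 + 19/500 → 73/1000
merge 73/1000 + 161/1000 → 117/500
merge 179/1000 + 47/250 → 367/1000
merge 191/1000 + 26/125 → 399/1000
merge 117/500 + 367/1000 → 601/1000
merge 399/1000 + 601/1000 → 1
L = 73/1000 + 117/500 + 367/1000 + 399/1000 + 601/1000 + 1 = 1337/500 = 2.674 bits/symbol.

2.674 bits/symbol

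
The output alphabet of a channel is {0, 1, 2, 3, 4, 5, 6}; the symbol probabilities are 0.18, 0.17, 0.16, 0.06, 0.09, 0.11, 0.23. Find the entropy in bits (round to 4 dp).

H = −Σ pᵢ log₂ pᵢ.
−0.18·log₂(0.18) = 0.4453
−0.17·log₂(0.17) = 0.4346
−0.16·log₂(0.16) = 0.4230
−0.06·log₂(0.06) = 0.2435
−0.09·log₂(0.09) = 0.3127
−0.11·log₂(0.11) = 0.3503
−0.23·log₂(0.23) = 0.4877
Sum ≈ 2.6971 → 2.6971 bits.

2.6971 bits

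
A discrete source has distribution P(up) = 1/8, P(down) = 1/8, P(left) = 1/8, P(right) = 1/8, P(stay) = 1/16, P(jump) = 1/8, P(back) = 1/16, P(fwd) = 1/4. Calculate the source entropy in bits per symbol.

2.875 bits

Each probability is a power of 1/2, so log₂(1/p) is an integer.
H = Σ p·log₂(1/p) = 1/8·3 + 1/8·3 + 1/8·3 + 1/8·3 + 1/16·4 + 1/8·3 + 1/16·4 + 1/4·2 = 2.875 bits.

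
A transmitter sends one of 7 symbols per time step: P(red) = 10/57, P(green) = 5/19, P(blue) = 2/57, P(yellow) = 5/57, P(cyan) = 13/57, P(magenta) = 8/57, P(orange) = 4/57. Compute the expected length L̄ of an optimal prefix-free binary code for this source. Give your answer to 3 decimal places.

Repeatedly combine the two least-probable nodes; the expected code length is the sum of the merged weights.
merge 2/57 + 4/57 → 2/19
merge 5/57 + 2/19 → 11/57
merge 8/57 + 10/57 → 6/19
merge 11/57 + 13/57 → 8/19
merge 5/19 + 6/19 → 11/19
merge 8/19 + 11/19 → 1
L = 2/19 + 11/57 + 6/19 + 8/19 + 11/19 + 1 = 149/57 ≈ 2.614 bits/symbol.

2.614 bits/symbol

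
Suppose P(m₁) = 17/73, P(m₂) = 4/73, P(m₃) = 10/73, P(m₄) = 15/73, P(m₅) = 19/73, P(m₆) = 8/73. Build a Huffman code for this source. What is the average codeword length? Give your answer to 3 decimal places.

2.466 bits/symbol

Repeatedly combine the two least-probable nodes; the expected code length is the sum of the merged weights.
merge 4/73 + 8/73 → 12/73
merge 10/73 + 12/73 → 22/73
merge 15/73 + 17/73 → 32/73
merge 19/73 + 22/73 → 41/73
merge 32/73 + 41/73 → 1
L = 12/73 + 22/73 + 32/73 + 41/73 + 1 = 180/73 ≈ 2.466 bits/symbol.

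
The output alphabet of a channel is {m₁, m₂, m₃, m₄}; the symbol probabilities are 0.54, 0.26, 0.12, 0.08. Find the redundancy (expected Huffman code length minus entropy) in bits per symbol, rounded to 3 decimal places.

0.016 bits

Entropy H = −Σ p log₂ p ≈ 1.6439 bits.
Huffman merges: 2/25+3/25→1/5; 1/5+13/50→23/50; 23/50+27/50→1. L = 83/50 ≈ 1.6600.
L − H = 1.6600 − 1.6439 = 0.016 bits.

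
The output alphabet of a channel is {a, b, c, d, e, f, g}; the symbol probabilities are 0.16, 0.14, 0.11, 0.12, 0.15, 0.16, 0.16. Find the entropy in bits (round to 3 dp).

H = −Σ pᵢ log₂ pᵢ.
−0.16·log₂(0.16) = 0.4230
−0.14·log₂(0.14) = 0.3971
−0.11·log₂(0.11) = 0.3503
−0.12·log₂(0.12) = 0.3671
−0.15·log₂(0.15) = 0.4105
−0.16·log₂(0.16) = 0.4230
−0.16·log₂(0.16) = 0.4230
Sum ≈ 2.7941 → 2.794 bits.

2.794 bits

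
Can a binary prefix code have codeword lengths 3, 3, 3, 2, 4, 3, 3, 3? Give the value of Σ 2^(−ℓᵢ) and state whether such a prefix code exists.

1.0625; no

With common denominator 2^4 = 16: Σ 2^(−ℓᵢ) = 2/16 + 2/16 + 2/16 + 4/16 + 1/16 + 2/16 + 2/16 + 2/16 = 17/16 = 1.0625.
Kraft's inequality requires Σ ≤ 1; here Σ = 1.0625 > 1, so no such prefix code exists.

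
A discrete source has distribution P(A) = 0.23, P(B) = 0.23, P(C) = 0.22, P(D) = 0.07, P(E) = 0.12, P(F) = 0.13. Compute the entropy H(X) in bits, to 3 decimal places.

H = −Σ pᵢ log₂ pᵢ.
−0.23·log₂(0.23) = 0.4877
−0.23·log₂(0.23) = 0.4877
−0.22·log₂(0.22) = 0.4806
−0.07·log₂(0.07) = 0.2686
−0.12·log₂(0.12) = 0.3671
−0.13·log₂(0.13) = 0.3826
Sum ≈ 2.4742 → 2.474 bits.

2.474 bits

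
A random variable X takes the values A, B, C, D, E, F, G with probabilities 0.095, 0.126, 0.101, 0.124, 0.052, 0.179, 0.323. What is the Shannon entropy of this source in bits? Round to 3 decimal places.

2.599 bits

H = −Σ pᵢ log₂ pᵢ.
−0.095·log₂(0.095) = 0.3226
−0.126·log₂(0.126) = 0.3766
−0.101·log₂(0.101) = 0.3341
−0.124·log₂(0.124) = 0.3734
−0.052·log₂(0.052) = 0.2218
−0.179·log₂(0.179) = 0.4443
−0.323·log₂(0.323) = 0.5266
Sum ≈ 2.5994 → 2.599 bits.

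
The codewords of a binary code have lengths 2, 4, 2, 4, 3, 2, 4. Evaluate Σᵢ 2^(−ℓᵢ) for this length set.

With common denominator 2^4 = 16: Σ 2^(−ℓᵢ) = 4/16 + 1/16 + 4/16 + 1/16 + 2/16 + 4/16 + 1/16 = 17/16 = 1.0625.

1.0625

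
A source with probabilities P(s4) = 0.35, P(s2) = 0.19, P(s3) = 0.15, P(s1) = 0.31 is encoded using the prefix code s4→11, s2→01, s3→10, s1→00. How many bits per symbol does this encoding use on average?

2 bits/symbol

L̄ = Σ pᵢ·ℓᵢ = 0.35·2 + 0.19·2 + 0.15·2 + 0.31·2 = 2 bits/symbol.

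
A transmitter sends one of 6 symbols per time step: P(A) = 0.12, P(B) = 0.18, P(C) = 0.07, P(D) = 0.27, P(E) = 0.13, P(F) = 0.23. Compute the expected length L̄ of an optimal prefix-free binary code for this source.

Repeatedly combine the two least-probable nodes; the expected code length is the sum of the merged weights.
merge 7/100 + 3/25 → 19/100
merge 13/100 + 9/50 → 31/100
merge 19/100 + 23/100 → 21/50
merge 27/100 + 31/100 → 29/50
merge 21/50 + 29/50 → 1
L = 19/100 + 31/100 + 21/50 + 29/50 + 1 = 5/2 = 2.5 bits/symbol.

2.5 bits/symbol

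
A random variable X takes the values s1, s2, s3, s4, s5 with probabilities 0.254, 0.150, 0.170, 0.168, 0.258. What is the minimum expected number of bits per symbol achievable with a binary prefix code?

Repeatedly combine the two least-probable nodes; the expected code length is the sum of the merged weights.
merge 3/20 + 21/125 → 159/500
merge 17/100 + 127/500 → 53/125
merge 129/500 + 159/500 → 72/125
merge 53/125 + 72/125 → 1
L = 159/500 + 53/125 + 72/125 + 1 = 1159/500 = 2.318 bits/symbol.

2.318 bits/symbol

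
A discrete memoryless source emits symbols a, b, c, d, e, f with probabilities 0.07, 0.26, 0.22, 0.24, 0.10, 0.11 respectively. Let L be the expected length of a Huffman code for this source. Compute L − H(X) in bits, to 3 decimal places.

Entropy H = −Σ p log₂ p ≈ 2.4310 bits.
Huffman merges: 7/100+1/10→17/100; 11/100+17/100→7/25; 11/50+6/25→23/50; 13/50+7/25→27/50; 23/50+27/50→1. L = 49/20 ≈ 2.4500.
L − H = 2.4500 − 2.4310 = 0.019 bits.

0.019 bits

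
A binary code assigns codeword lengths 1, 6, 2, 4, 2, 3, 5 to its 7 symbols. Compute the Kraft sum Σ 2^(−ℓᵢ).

With common denominator 2^6 = 64: Σ 2^(−ℓᵢ) = 32/64 + 1/64 + 16/64 + 4/64 + 16/64 + 8/64 + 2/64 = 79/64 = 1.234375.

1.234375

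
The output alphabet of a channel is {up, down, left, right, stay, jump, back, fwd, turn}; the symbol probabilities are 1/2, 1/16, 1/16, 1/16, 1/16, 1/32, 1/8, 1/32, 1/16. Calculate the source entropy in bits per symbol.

2.4375 bits

Each probability is a power of 1/2, so log₂(1/p) is an integer.
H = Σ p·log₂(1/p) = 1/2·1 + 1/16·4 + 1/16·4 + 1/16·4 + 1/16·4 + 1/32·5 + 1/8·3 + 1/32·5 + 1/16·4 = 2.4375 bits.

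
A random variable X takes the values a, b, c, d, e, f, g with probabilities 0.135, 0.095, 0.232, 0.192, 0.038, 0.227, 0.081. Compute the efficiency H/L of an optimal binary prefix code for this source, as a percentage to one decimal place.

Entropy H = −Σ p log₂ p ≈ 2.6173 bits.
Huffman merges: 19/500+81/1000→119/1000; 19/200+119/1000→107/500; 27/200+24/125→327/1000; 107/500+227/1000→441/1000; 29/125+327/1000→559/1000; 441/1000+559/1000→1. L = 133/50 ≈ 2.6600.
Efficiency = H/L = 2.6173/2.6600 = 98.4%.

98.4%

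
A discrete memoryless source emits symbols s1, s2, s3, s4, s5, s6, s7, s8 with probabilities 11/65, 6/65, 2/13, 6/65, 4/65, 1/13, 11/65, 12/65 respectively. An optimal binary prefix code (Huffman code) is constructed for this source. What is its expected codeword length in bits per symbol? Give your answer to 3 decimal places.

2.954 bits/symbol

Repeatedly combine the two least-probable nodes; the expected code length is the sum of the merged weights.
merge 4/65 + 1/13 → 9/65
merge 6/65 + 6/65 → 12/65
merge 9/65 + 2/13 → 19/65
merge 11/65 + 11/65 → 22/65
merge 12/65 + 12/65 → 24/65
merge 19/65 + 22/65 → 41/65
merge 24/65 + 41/65 → 1
L = 9/65 + 12/65 + 19/65 + 22/65 + 24/65 + 41/65 + 1 = 192/65 ≈ 2.954 bits/symbol.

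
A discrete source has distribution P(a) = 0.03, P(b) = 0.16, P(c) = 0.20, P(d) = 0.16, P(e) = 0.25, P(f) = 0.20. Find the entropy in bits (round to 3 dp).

2.427 bits

H = −Σ pᵢ log₂ pᵢ.
−0.03·log₂(0.03) = 0.1518
−0.16·log₂(0.16) = 0.4230
−0.20·log₂(0.20) = 0.4644
−0.16·log₂(0.16) = 0.4230
−0.25·log₂(0.25) = 0.5000
−0.20·log₂(0.20) = 0.4644
Sum ≈ 2.4266 → 2.427 bits.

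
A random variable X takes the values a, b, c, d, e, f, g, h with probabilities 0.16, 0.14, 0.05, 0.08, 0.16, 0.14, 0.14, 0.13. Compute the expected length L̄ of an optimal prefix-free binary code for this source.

Repeatedly combine the two least-probable nodes; the expected code length is the sum of the merged weights.
merge 1/20 + 2/25 → 13/100
merge 13/100 + 13/100 → 13/50
merge 7/50 + 7/50 → 7/25
merge 7/50 + 4/25 → 3/10
merge 4/25 + 13/50 → 21/50
merge 7/25 + 3/10 → 29/50
merge 21/50 + 29/50 → 1
L = 13/100 + 13/50 + 7/25 + 3/10 + 21/50 + 29/50 + 1 = 297/100 = 2.97 bits/symbol.

2.97 bits/symbol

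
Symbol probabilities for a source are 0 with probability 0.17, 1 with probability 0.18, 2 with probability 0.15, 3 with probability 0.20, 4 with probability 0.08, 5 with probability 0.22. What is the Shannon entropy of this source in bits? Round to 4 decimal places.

2.5269 bits

H = −Σ pᵢ log₂ pᵢ.
−0.17·log₂(0.17) = 0.4346
−0.18·log₂(0.18) = 0.4453
−0.15·log₂(0.15) = 0.4105
−0.20·log₂(0.20) = 0.4644
−0.08·log₂(0.08) = 0.2915
−0.22·log₂(0.22) = 0.4806
Sum ≈ 2.5269 → 2.5269 bits.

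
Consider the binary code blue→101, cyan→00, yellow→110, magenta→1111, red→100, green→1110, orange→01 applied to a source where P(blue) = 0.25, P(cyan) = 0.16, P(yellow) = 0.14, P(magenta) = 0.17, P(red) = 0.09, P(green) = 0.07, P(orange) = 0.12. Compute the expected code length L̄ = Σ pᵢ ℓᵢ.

L̄ = Σ pᵢ·ℓᵢ = 0.25·3 + 0.16·2 + 0.14·3 + 0.17·4 + 0.09·3 + 0.07·4 + 0.12·2 = 2.96 bits/symbol.

2.96 bits/symbol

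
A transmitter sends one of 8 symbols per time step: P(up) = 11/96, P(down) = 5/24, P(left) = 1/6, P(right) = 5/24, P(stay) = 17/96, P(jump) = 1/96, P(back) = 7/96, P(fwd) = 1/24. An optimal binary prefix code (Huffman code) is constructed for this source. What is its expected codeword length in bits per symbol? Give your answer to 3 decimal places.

Repeatedly combine the two least-probable nodes; the expected code length is the sum of the merged weights.
merge 1/96 + 1/24 → 5/96
merge 5/96 + 7/96 → 1/8
merge 11/96 + 1/8 → 23/96
merge 1/6 + 17/96 → 11/32
merge 5/24 + 5/24 → 5/12
merge 23/96 + 11/32 → 7/12
merge 5/12 + 7/12 → 1
L = 5/96 + 1/8 + 23/96 + 11/32 + 5/12 + 7/12 + 1 = 265/96 ≈ 2.760 bits/symbol.

2.760 bits/symbol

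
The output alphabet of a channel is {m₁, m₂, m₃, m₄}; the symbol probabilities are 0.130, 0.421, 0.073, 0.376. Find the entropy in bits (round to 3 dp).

1.714 bits

H = −Σ pᵢ log₂ pᵢ.
−0.130·log₂(0.130) = 0.3826
−0.421·log₂(0.421) = 0.5255
−0.073·log₂(0.073) = 0.2756
−0.376·log₂(0.376) = 0.5306
Sum ≈ 1.7144 → 1.714 bits.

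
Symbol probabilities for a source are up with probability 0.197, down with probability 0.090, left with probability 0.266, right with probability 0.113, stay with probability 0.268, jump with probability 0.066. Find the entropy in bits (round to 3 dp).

H = −Σ pᵢ log₂ pᵢ.
−0.197·log₂(0.197) = 0.4617
−0.090·log₂(0.090) = 0.3127
−0.266·log₂(0.266) = 0.5082
−0.113·log₂(0.113) = 0.3555
−0.268·log₂(0.268) = 0.5091
−0.066·log₂(0.066) = 0.2588
Sum ≈ 2.4059 → 2.406 bits.

2.406 bits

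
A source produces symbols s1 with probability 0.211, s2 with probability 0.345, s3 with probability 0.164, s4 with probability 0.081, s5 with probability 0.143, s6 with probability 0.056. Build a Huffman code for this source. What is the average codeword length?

2.417 bits/symbol

Repeatedly combine the two least-probable nodes; the expected code length is the sum of the merged weights.
merge 7/125 + 81/1000 → 137/1000
merge 137/1000 + 143/1000 → 7/25
merge 41/250 + 211/1000 → 3/8
merge 7/25 + 69/200 → 5/8
merge 3/8 + 5/8 → 1
L = 137/1000 + 7/25 + 3/8 + 5/8 + 1 = 2417/1000 = 2.417 bits/symbol.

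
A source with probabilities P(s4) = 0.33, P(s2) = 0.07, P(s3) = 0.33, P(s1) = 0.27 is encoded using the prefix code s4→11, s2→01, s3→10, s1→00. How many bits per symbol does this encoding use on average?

L̄ = Σ pᵢ·ℓᵢ = 0.33·2 + 0.07·2 + 0.33·2 + 0.27·2 = 2 bits/symbol.

2 bits/symbol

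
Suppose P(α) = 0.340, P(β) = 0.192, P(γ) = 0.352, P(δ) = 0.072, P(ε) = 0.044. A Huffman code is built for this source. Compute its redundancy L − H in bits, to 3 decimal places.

Entropy H = −Σ p log₂ p ≈ 1.9881 bits.
Huffman merges: 11/250+9/125→29/250; 29/250+24/125→77/250; 77/250+17/50→81/125; 44/125+81/125→1. L = 259/125 ≈ 2.0720.
L − H = 2.0720 − 1.9881 = 0.084 bits.

0.084 bits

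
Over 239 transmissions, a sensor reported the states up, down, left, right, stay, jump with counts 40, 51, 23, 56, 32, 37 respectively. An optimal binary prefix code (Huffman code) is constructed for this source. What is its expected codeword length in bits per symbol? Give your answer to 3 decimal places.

2.552 bits/symbol

Probabilities are the counts divided by 239.
Repeatedly combine the two least-probable nodes; the expected code length is the sum of the merged weights.
merge 23/239 + 32/239 → 55/239
merge 37/239 + 40/239 → 77/239
merge 51/239 + 55/239 → 106/239
merge 56/239 + 77/239 → 133/239
merge 106/239 + 133/239 → 1
L = 55/239 + 77/239 + 106/239 + 133/239 + 1 = 610/239 ≈ 2.552 bits/symbol.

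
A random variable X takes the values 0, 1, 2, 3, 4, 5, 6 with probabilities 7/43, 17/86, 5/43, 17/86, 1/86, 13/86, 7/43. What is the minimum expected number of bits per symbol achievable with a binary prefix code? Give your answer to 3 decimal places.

Repeatedly combine the two least-probable nodes; the expected code length is the sum of the merged weights.
merge 1/86 + 5/43 → 11/86
merge 11/86 + 13/86 → 12/43
merge 7/43 + 7/43 → 14/43
merge 17/86 + 17/86 → 17/43
merge 12/43 + 14/43 → 26/43
merge 17/43 + 26/43 → 1
L = 11/86 + 12/43 + 14/43 + 17/43 + 26/43 + 1 = 235/86 ≈ 2.733 bits/symbol.

2.733 bits/symbol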